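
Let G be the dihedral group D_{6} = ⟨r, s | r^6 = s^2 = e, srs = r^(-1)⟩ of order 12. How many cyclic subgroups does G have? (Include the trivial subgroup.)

10

Group the elements of G by the cyclic subgroup they generate; each cyclic subgroup of order d accounts for φ(d) elements.
Cyclic subgroups by order — order 1: 1; order 2: 7; order 3: 1; order 6: 1.
Total: 10.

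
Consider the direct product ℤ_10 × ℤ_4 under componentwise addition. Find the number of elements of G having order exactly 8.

An element (a,b) has order lcm(ord(a), ord(b)); count pairs with lcm equal to 8.
Enumerating gives 0 such elements.

0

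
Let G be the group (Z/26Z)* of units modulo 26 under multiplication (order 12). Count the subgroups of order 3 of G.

|G| = 12 and 3 | 12, so subgroups of order 3 are possible by Lagrange.
The subgroups of order 3 are: {1, 3, 9}.
So G has 1 subgroup of order 3.

1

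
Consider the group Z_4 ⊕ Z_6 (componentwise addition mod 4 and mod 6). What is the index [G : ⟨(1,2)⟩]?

2

|⟨(1,2)⟩| = 12 and |G| = 24.
By Lagrange, [G : H] = |G|/|H| = 24/12 = 2.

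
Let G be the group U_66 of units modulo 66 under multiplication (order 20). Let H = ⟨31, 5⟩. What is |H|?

10

|⟨31⟩| = 5 and |⟨5⟩| = 10, so |H| is a multiple of lcm(5, 10) = 10 and divides |G| = 20.
Closing under the operation: H = {1, 5, 23, 25, 31, 37, 47, 49, 53, 59}, so |H| = 10.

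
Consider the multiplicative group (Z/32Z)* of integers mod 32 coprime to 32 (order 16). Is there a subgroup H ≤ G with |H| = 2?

Yes

2 | 16. A subgroup of order 2 is {1, 15}.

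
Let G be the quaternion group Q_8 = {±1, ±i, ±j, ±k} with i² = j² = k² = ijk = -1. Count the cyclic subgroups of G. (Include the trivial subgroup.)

5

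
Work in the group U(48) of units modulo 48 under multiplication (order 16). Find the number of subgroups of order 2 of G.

7

|G| = 16 and 2 | 16, so subgroups of order 2 are possible by Lagrange.
The subgroups of order 2 are: {1, 17}; {1, 23}; {1, 25}; {1, 31}; … (7 in all).
So G has 7 subgroups of order 2.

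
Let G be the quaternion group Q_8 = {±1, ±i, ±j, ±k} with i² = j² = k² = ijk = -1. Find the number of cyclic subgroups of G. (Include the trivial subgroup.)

5

Each element a generates a cyclic subgroup ⟨a⟩; distinct elements may generate the same one (a cyclic group of order d has φ(d) generators).
Cyclic subgroups by order — order 1: 1; order 2: 1; order 4: 3.
Total: 5.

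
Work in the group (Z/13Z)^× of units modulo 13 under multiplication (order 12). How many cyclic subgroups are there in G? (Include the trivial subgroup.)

Group the elements of G by the cyclic subgroup they generate; each cyclic subgroup of order d accounts for φ(d) elements.
Cyclic subgroups by order — order 1: 1; order 2: 1; order 3: 1; order 4: 1; order 6: 1; order 12: 1.
Total: 6.

6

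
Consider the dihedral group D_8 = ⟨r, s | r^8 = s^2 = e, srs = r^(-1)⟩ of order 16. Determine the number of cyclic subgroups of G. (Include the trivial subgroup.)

Each element a generates a cyclic subgroup ⟨a⟩; distinct elements may generate the same one (a cyclic group of order d has φ(d) generators).
Cyclic subgroups by order — order 1: 1; order 2: 9; order 4: 1; order 8: 1.
Total: 12.

12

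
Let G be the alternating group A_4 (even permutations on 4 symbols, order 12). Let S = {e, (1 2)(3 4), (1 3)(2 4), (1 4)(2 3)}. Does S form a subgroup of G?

Yes

|S| = 4 divides |G| = 12, consistent with Lagrange.
S contains the identity, every element's inverse is in S, and S is closed under ∘: it is a subgroup.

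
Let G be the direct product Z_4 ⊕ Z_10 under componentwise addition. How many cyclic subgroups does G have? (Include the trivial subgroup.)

Group the elements of G by the cyclic subgroup they generate; each cyclic subgroup of order d accounts for φ(d) elements.
Cyclic subgroups by order — order 1: 1; order 2: 3; order 4: 2; order 5: 1; order 10: 3; order 20: 2.
Total: 12.

12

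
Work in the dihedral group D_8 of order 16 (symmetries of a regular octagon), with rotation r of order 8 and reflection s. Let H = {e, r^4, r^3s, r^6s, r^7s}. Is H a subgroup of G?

No

|H| = 5 does not divide |G| = 16, so by Lagrange H is not a subgroup.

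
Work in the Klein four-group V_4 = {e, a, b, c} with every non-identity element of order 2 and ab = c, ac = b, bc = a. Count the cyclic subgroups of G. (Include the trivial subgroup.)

4

Each element a generates a cyclic subgroup ⟨a⟩; distinct elements may generate the same one (a cyclic group of order d has φ(d) generators).
Cyclic subgroups by order — order 1: 1; order 2: 3.
Total: 4.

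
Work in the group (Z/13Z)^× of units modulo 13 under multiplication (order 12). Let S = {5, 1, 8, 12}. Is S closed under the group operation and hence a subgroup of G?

|S| = 4 divides |G| = 12, consistent with Lagrange.
S contains the identity, every element's inverse is in S, and S is closed under ·: it is a subgroup.
In fact S = ⟨8⟩.

Yes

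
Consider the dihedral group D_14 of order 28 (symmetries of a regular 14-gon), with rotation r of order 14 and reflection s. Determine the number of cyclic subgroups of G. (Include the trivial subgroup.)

Each element a generates a cyclic subgroup ⟨a⟩; distinct elements may generate the same one (a cyclic group of order d has φ(d) generators).
Cyclic subgroups by order — order 1: 1; order 2: 15; order 7: 1; order 14: 1.
Total: 18.

18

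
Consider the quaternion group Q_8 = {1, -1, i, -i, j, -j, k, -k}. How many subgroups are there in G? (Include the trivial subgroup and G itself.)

|G| = 8, so by Lagrange every subgroup order divides 8. Divisors: 1, 2, 4, 8.
Subgroups by order — order 1: 1; order 2: 1; order 4: 3; order 8: 1.
Total: 1 + 1 + 3 + 1 = 6.

6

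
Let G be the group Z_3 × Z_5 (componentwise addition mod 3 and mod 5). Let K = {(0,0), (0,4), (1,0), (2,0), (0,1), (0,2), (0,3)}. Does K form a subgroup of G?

No

|K| = 7 does not divide |G| = 15, so by Lagrange K is not a subgroup.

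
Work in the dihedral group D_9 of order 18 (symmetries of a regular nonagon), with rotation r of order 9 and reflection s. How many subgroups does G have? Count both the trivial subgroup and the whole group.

|G| = 18, so by Lagrange every subgroup order divides 18. Divisors: 1, 2, 3, 6, 9, 18.
Subgroups by order — order 1: 1; order 2: 9; order 3: 1; order 6: 3; order 9: 1; order 18: 1.
Total: 1 + 9 + 1 + 3 + 1 + 1 = 16.

16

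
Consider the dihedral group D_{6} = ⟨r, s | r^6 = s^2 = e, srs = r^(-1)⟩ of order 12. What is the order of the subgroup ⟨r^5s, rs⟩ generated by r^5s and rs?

|⟨r^5s⟩| = 2 and |⟨rs⟩| = 2, so |H| is a multiple of lcm(2, 2) = 2 and divides |G| = 12.
Closing under the operation: H = {e, r^2, r^4, rs, r^3s, r^5s}, so |H| = 6.

6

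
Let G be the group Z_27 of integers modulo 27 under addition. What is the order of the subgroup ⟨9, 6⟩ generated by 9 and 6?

9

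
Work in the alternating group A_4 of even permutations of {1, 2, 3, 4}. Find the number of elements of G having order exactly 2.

3

The elements of order 2 are: (1 2)(3 4), (1 3)(2 4), (1 4)(2 3).
That's 3.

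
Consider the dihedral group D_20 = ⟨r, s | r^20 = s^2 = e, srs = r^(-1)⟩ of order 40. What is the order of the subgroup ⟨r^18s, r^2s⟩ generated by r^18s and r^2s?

10

|⟨r^18s⟩| = 2 and |⟨r^2s⟩| = 2, so |H| is a multiple of lcm(2, 2) = 2 and divides |G| = 40.
Closing under the operation: H = {e, r^4, r^8, r^12, r^16, r^2s, r^6s, r^10s, r^14s, r^18s}, so |H| = 10.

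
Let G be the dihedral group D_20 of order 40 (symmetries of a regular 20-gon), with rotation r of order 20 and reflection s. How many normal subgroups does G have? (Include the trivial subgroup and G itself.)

G has 48 subgroups. Checking conjugation-invariance by order — order 1: 1/1 normal; order 2: 1/21 normal; order 4: 1/11 normal; order 5: 1/1 normal; order 8: 0/5 normal; order 10: 1/5 normal; order 20: 3/3 normal; order 40: 1/1 normal.
Total normal subgroups: 9.

9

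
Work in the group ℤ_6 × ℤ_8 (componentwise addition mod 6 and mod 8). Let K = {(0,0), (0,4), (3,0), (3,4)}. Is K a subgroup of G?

Yes

|K| = 4 divides |G| = 48, consistent with Lagrange.
K contains the identity, every element's inverse is in K, and K is closed under +: it is a subgroup.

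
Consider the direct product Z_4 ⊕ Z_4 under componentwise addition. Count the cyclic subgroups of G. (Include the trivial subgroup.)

Group the elements of G by the cyclic subgroup they generate; each cyclic subgroup of order d accounts for φ(d) elements.
Cyclic subgroups by order — order 1: 1; order 2: 3; order 4: 6.
Total: 10.

10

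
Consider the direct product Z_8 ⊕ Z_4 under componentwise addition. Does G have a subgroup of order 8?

8 | 32. A subgroup of order 8 is {(0,0), (0,1), (0,2), (0,3), (4,0), (4,1), (4,2), (4,3)}.

Yes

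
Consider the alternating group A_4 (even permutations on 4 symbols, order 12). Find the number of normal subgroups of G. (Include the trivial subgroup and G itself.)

G has 10 subgroups. Checking conjugation-invariance by order — order 1: 1/1 normal; order 2: 0/3 normal; order 3: 0/4 normal; order 4: 1/1 normal; order 12: 1/1 normal.
Total normal subgroups: 3.

3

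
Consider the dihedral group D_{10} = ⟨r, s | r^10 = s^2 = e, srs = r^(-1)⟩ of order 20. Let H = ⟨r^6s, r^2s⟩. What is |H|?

10

|⟨r^6s⟩| = 2 and |⟨r^2s⟩| = 2, so |H| is a multiple of lcm(2, 2) = 2 and divides |G| = 20.
Closing under the operation: H = {e, r^2, r^4, r^6, r^8, s, r^2s, r^4s, r^6s, r^8s}, so |H| = 10.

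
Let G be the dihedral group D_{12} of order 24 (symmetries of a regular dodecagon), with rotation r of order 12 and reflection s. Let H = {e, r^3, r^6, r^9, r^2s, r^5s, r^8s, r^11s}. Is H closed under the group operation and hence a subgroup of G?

Yes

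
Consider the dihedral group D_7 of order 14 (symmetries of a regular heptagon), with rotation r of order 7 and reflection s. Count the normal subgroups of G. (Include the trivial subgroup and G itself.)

G has 10 subgroups. Checking conjugation-invariance by order — order 1: 1/1 normal; order 2: 0/7 normal; order 7: 1/1 normal; order 14: 1/1 normal.
Total normal subgroups: 3.

3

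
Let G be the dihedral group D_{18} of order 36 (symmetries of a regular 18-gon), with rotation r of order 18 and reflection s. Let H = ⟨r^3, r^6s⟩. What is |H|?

12

|⟨r^3⟩| = 6 and |⟨r^6s⟩| = 2, so |H| is a multiple of lcm(6, 2) = 6 and divides |G| = 36.
Closing under the operation: H = {e, r^3, r^6, r^9, r^12, r^15, s, r^3s, r^6s, r^9s, r^12s, r^15s}, so |H| = 12.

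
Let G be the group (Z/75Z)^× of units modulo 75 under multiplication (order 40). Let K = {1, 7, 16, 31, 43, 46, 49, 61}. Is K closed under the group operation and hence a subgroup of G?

No

Closure fails: 7 · 46 = 22 ∉ K. So K is not a subgroup.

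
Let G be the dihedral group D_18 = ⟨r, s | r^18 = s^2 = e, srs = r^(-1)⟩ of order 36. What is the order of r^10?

9

Computing powers of r^10: the smallest k with (r^10)^k = e is k = 9.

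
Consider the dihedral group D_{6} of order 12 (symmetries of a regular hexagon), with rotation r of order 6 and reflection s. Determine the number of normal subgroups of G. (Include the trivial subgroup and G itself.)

G has 16 subgroups. Checking conjugation-invariance by order — order 1: 1/1 normal; order 2: 1/7 normal; order 3: 1/1 normal; order 4: 0/3 normal; order 6: 3/3 normal; order 12: 1/1 normal.
Total normal subgroups: 7.

7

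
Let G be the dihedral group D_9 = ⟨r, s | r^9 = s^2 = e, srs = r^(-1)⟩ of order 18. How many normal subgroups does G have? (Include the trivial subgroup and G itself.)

4

G has 16 subgroups. Checking conjugation-invariance by order — order 1: 1/1 normal; order 2: 0/9 normal; order 3: 1/1 normal; order 6: 0/3 normal; order 9: 1/1 normal; order 18: 1/1 normal.
Total normal subgroups: 4.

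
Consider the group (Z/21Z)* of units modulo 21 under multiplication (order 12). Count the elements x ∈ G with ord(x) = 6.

6

The elements of order 6 are: 2, 5, 10, 11, 17, 19.
That's 6.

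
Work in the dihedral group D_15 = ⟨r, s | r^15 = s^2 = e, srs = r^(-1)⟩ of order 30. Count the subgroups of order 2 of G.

|G| = 30 and 2 | 30, so subgroups of order 2 are possible by Lagrange.
The subgroups of order 2 are: {e, r^10s}; {e, r^11s}; {e, r^12s}; {e, r^13s}; … (15 in all).
So G has 15 subgroups of order 2.

15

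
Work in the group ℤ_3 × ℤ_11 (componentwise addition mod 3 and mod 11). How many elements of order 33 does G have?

20

An element (a,b) has order lcm(ord(a), ord(b)); count pairs with lcm equal to 33.
Enumerating gives 20 such elements.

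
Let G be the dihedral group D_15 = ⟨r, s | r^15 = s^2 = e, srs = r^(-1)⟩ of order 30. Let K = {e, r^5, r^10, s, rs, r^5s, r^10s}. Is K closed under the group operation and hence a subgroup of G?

No

|K| = 7 does not divide |G| = 30, so by Lagrange K is not a subgroup.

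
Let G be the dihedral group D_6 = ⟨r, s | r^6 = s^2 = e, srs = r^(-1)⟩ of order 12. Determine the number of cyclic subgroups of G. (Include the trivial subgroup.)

Each element a generates a cyclic subgroup ⟨a⟩; distinct elements may generate the same one (a cyclic group of order d has φ(d) generators).
Cyclic subgroups by order — order 1: 1; order 2: 7; order 3: 1; order 6: 1.
Total: 10.

10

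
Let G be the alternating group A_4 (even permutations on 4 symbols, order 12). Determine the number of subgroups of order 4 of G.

|G| = 12 and 4 | 12, so subgroups of order 4 are possible by Lagrange.
The subgroups of order 4 are: {e, (1 2)(3 4), (1 3)(2 4), (1 4)(2 3)}.
So G has 1 subgroup of order 4.

1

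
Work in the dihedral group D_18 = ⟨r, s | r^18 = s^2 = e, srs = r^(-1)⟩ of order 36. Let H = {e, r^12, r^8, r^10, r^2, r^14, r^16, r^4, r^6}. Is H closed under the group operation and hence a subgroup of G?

|H| = 9 divides |G| = 36, consistent with Lagrange.
H contains the identity, every element's inverse is in H, and H is closed under ·: it is a subgroup.
In fact H = ⟨r^4⟩.

Yes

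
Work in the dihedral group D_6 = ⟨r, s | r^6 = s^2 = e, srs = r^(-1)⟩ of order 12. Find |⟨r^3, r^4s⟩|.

4

|⟨r^3⟩| = 2 and |⟨r^4s⟩| = 2, so |H| is a multiple of lcm(2, 2) = 2 and divides |G| = 12.
Closing under the operation: H = {e, r^3, rs, r^4s}, so |H| = 4.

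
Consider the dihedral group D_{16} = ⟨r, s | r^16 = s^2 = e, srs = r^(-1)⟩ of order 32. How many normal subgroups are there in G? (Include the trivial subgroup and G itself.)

G has 36 subgroups. Checking conjugation-invariance by order — order 1: 1/1 normal; order 2: 1/17 normal; order 4: 1/9 normal; order 8: 1/5 normal; order 16: 3/3 normal; order 32: 1/1 normal.
Total normal subgroups: 8.

8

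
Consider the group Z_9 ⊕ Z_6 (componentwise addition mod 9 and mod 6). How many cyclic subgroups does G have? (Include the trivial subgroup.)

16

Group the elements of G by the cyclic subgroup they generate; each cyclic subgroup of order d accounts for φ(d) elements.
Cyclic subgroups by order — order 1: 1; order 2: 1; order 3: 4; order 6: 4; order 9: 3; order 18: 3.
Total: 16.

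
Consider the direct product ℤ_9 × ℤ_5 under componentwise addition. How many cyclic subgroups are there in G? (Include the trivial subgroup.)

6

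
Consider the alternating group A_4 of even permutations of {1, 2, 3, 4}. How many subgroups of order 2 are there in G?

|G| = 12 and 2 | 12, so subgroups of order 2 are possible by Lagrange.
The subgroups of order 2 are: {e, (1 2)(3 4)}; {e, (1 3)(2 4)}; {e, (1 4)(2 3)}.
So G has 3 subgroups of order 2.

3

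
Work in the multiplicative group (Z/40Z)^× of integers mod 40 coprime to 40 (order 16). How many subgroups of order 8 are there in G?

7

|G| = 16 and 8 | 16, so subgroups of order 8 are possible by Lagrange.
The subgroups of order 8 are: {1, 7, 9, 11, 13, 19, 23, 37}; {1, 3, 9, 11, 17, 19, 27, 33}; {1, 9, 11, 19, 21, 29, 31, 39}; {1, 9, 13, 17, 21, 29, 33, 37}; … (7 in all).
So G has 7 subgroups of order 8.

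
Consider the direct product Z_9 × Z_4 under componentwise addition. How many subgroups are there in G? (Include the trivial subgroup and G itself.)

|G| = 36, so by Lagrange every subgroup order divides 36. Divisors: 1, 2, 3, 4, 6, 9, 12, 18, 36.
Subgroups by order — order 1: 1; order 2: 1; order 3: 1; order 4: 1; order 6: 1; order 9: 1; order 12: 1; order 18: 1; order 36: 1.
Total: 1 + 1 + 1 + 1 + 1 + 1 + 1 + 1 + 1 = 9.

9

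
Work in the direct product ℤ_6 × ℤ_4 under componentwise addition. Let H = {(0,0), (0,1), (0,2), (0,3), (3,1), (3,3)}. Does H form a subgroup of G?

No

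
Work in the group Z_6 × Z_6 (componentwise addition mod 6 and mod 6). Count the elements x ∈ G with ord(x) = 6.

24

An element (a,b) has order lcm(ord(a), ord(b)); count pairs with lcm equal to 6.
Enumerating gives 24 such elements.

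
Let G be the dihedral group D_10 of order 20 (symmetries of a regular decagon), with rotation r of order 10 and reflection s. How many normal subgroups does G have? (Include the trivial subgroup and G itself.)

7

G has 22 subgroups. Checking conjugation-invariance by order — order 1: 1/1 normal; order 2: 1/11 normal; order 4: 0/5 normal; order 5: 1/1 normal; order 10: 3/3 normal; order 20: 1/1 normal.
Total normal subgroups: 7.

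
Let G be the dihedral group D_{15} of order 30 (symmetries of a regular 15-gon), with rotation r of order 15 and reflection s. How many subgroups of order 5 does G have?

1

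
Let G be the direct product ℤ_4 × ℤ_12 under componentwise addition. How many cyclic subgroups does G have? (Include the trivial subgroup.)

A cyclic subgroup of order d is generated by each of its φ(d) elements of order d, so the cyclic subgroups of order d number (#elements of order d)/φ(d).
Cyclic subgroups by order — order 1: 1; order 2: 3; order 3: 1; order 4: 6; order 6: 3; order 12: 6.
Total: 20.

20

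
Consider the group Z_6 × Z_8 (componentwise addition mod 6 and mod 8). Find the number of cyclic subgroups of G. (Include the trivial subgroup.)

16

A cyclic subgroup of order d is generated by each of its φ(d) elements of order d, so the cyclic subgroups of order d number (#elements of order d)/φ(d).
Cyclic subgroups by order — order 1: 1; order 2: 3; order 3: 1; order 4: 2; order 6: 3; order 8: 2; order 12: 2; order 24: 2.
Total: 16.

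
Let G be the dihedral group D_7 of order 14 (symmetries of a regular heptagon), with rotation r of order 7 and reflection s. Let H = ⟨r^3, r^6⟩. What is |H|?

7

|⟨r^3⟩| = 7 and |⟨r^6⟩| = 7, so |H| is a multiple of lcm(7, 7) = 7 and divides |G| = 14.
Closing under the operation: H = {e, r, r^2, r^3, r^4, r^5, r^6}, so |H| = 7.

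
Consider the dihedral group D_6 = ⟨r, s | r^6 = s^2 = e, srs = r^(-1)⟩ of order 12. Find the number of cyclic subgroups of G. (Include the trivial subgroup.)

Each element a generates a cyclic subgroup ⟨a⟩; distinct elements may generate the same one (a cyclic group of order d has φ(d) generators).
Cyclic subgroups by order — order 1: 1; order 2: 7; order 3: 1; order 6: 1.
Total: 10.

10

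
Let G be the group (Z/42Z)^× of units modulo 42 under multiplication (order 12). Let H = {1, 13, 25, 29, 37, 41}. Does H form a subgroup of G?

No

Closure fails: 29 · 37 = 23 ∉ H. So H is not a subgroup.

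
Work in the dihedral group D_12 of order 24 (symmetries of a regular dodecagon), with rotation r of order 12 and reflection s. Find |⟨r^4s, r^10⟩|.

|⟨r^4s⟩| = 2 and |⟨r^10⟩| = 6, so |H| is a multiple of lcm(2, 6) = 6 and divides |G| = 24.
Closing under the operation: H = {e, r^2, r^4, r^6, r^8, r^10, s, r^2s, r^4s, r^6s, r^8s, r^10s}, so |H| = 12.

12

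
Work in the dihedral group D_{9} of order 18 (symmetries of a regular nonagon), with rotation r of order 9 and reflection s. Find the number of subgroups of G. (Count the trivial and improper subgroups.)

16

|G| = 18, so by Lagrange every subgroup order divides 18. Divisors: 1, 2, 3, 6, 9, 18.
Subgroups by order — order 1: 1; order 2: 9; order 3: 1; order 6: 3; order 9: 1; order 18: 1.
Total: 1 + 9 + 1 + 3 + 1 + 1 = 16.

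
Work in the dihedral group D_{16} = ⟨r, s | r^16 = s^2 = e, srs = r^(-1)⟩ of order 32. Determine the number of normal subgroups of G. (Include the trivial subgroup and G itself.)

8

G has 36 subgroups. Checking conjugation-invariance by order — order 1: 1/1 normal; order 2: 1/17 normal; order 4: 1/9 normal; order 8: 1/5 normal; order 16: 3/3 normal; order 32: 1/1 normal.
Total normal subgroups: 8.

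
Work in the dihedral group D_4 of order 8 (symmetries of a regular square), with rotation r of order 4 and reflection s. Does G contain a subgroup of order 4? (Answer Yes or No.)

Yes

4 | 8. A subgroup of order 4 is {e, r, r^2, r^3}.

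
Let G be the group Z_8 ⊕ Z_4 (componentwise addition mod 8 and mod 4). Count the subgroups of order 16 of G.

|G| = 32 and 16 | 32, so subgroups of order 16 are possible by Lagrange.
The subgroups of order 16 are: {(0,0), (0,1), (0,2), (0,3), (2,0), (2,1), (2,2), (2,3), (4,0), (4,1), (4,2), (4,3), (6,0), (6,1), (6,2), (6,3)}; {(0,0), (0,2), (1,0), (1,2), (2,0), (2,2), (3,0), (3,2), (4,0), (4,2), (5,0), (5,2), (6,0), (6,2), (7,0), (7,2)}; {(0,0), (0,2), (1,1), (1,3), (2,0), (2,2), (3,1), (3,3), (4,0), (4,2), (5,1), (5,3), (6,0), (6,2), (7,1), (7,3)}.
So G has 3 subgroups of order 16.

3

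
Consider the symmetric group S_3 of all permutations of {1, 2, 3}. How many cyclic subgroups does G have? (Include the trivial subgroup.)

5

Each element a generates a cyclic subgroup ⟨a⟩; distinct elements may generate the same one (a cyclic group of order d has φ(d) generators).
Cyclic subgroups by order — order 1: 1; order 2: 3; order 3: 1.
Total: 5.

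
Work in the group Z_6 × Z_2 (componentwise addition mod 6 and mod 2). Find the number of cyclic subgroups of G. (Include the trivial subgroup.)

A cyclic subgroup of order d is generated by each of its φ(d) elements of order d, so the cyclic subgroups of order d number (#elements of order d)/φ(d).
Cyclic subgroups by order — order 1: 1; order 2: 3; order 3: 1; order 6: 3.
Total: 8.

8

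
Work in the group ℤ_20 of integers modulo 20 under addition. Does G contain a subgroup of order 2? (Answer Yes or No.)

Yes

2 | 20. A subgroup of order 2 is {0, 10}.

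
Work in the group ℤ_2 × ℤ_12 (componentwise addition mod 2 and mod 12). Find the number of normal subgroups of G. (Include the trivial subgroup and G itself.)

G is abelian, so every subgroup is normal.
G has 16 subgroups in total, hence 16 normal subgroups.

16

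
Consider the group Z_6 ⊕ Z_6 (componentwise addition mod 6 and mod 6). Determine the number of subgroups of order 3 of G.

|G| = 36 and 3 | 36, so subgroups of order 3 are possible by Lagrange.
The subgroups of order 3 are: {(0,0), (0,2), (0,4)}; {(0,0), (2,0), (4,0)}; {(0,0), (2,2), (4,4)}; {(0,0), (2,4), (4,2)}.
So G has 4 subgroups of order 3.

4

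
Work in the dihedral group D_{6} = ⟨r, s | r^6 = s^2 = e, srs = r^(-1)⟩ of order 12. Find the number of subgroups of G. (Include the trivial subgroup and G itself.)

|G| = 12, so by Lagrange every subgroup order divides 12. Divisors: 1, 2, 3, 4, 6, 12.
Subgroups by order — order 1: 1; order 2: 7; order 3: 1; order 4: 3; order 6: 3; order 12: 1.
Total: 1 + 7 + 1 + 3 + 3 + 1 = 16.

16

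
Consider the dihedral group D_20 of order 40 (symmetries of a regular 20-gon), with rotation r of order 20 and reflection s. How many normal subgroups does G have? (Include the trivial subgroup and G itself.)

9

G has 48 subgroups. Checking conjugation-invariance by order — order 1: 1/1 normal; order 2: 1/21 normal; order 4: 1/11 normal; order 5: 1/1 normal; order 8: 0/5 normal; order 10: 1/5 normal; order 20: 3/3 normal; order 40: 1/1 normal.
Total normal subgroups: 9.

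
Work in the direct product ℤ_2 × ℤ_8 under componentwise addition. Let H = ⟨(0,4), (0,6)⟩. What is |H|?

|⟨(0,4)⟩| = 2 and |⟨(0,6)⟩| = 4, so |H| is a multiple of lcm(2, 4) = 4 and divides |G| = 16.
Closing under the operation: H = {(0,0), (0,2), (0,4), (0,6)}, so |H| = 4.

4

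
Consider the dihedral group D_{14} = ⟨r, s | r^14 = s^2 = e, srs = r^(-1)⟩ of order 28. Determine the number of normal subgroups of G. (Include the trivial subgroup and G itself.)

G has 28 subgroups. Checking conjugation-invariance by order — order 1: 1/1 normal; order 2: 1/15 normal; order 4: 0/7 normal; order 7: 1/1 normal; order 14: 3/3 normal; order 28: 1/1 normal.
Total normal subgroups: 7.

7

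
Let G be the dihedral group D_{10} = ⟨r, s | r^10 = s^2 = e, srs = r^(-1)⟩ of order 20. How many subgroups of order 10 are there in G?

|G| = 20 and 10 | 20, so subgroups of order 10 are possible by Lagrange.
The subgroups of order 10 are: {e, r, r^2, r^3, r^4, r^5, r^6, r^7, r^8, r^9}; {e, r^2, r^4, r^6, r^8, s, r^2s, r^4s, r^6s, r^8s}; {e, r^2, r^4, r^6, r^8, rs, r^3s, r^5s, r^7s, r^9s}.
So G has 3 subgroups of order 10.

3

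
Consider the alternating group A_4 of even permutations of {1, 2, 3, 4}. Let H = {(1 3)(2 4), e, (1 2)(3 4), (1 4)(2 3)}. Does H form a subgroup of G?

|H| = 4 divides |G| = 12, consistent with Lagrange.
H contains the identity, every element's inverse is in H, and H is closed under ∘: it is a subgroup.

Yes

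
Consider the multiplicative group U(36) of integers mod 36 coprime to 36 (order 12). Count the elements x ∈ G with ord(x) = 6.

The elements of order 6 are: 5, 7, 11, 23, 29, 31.
That's 6.

6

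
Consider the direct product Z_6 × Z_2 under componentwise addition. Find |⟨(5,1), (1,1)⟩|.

6

|⟨(5,1)⟩| = 6 and |⟨(1,1)⟩| = 6, so |H| is a multiple of lcm(6, 6) = 6 and divides |G| = 12.
Closing under the operation: H = {(0,0), (1,1), (2,0), (3,1), (4,0), (5,1)}, so |H| = 6.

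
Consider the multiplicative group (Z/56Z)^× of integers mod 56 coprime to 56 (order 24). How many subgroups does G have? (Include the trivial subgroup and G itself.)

|G| = 24, so by Lagrange every subgroup order divides 24. Divisors: 1, 2, 3, 4, 6, 8, 12, 24.
Subgroups by order — order 1: 1; order 2: 7; order 3: 1; order 4: 7; order 6: 7; order 8: 1; order 12: 7; order 24: 1.
Total: 1 + 7 + 1 + 7 + 7 + 1 + 7 + 1 = 32.

32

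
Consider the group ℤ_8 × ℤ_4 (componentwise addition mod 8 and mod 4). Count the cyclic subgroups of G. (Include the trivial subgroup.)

A cyclic subgroup of order d is generated by each of its φ(d) elements of order d, so the cyclic subgroups of order d number (#elements of order d)/φ(d).
Cyclic subgroups by order — order 1: 1; order 2: 3; order 4: 6; order 8: 4.
Total: 14.

14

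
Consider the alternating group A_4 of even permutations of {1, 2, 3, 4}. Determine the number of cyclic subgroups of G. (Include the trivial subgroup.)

8

Each element a generates a cyclic subgroup ⟨a⟩; distinct elements may generate the same one (a cyclic group of order d has φ(d) generators).
Cyclic subgroups by order — order 1: 1; order 2: 3; order 3: 4.
Total: 8.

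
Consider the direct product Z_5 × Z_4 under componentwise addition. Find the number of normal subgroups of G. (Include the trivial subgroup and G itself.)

6

G is abelian, so every subgroup is normal.
G has 6 subgroups in total, hence 6 normal subgroups.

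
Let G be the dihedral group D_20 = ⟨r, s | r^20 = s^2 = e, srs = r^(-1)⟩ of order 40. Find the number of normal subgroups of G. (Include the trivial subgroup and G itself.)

9

G has 48 subgroups. Checking conjugation-invariance by order — order 1: 1/1 normal; order 2: 1/21 normal; order 4: 1/11 normal; order 5: 1/1 normal; order 8: 0/5 normal; order 10: 1/5 normal; order 20: 3/3 normal; order 40: 1/1 normal.
Total normal subgroups: 9.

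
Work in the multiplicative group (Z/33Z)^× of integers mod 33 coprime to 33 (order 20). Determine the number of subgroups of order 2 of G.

3

|G| = 20 and 2 | 20, so subgroups of order 2 are possible by Lagrange.
The subgroups of order 2 are: {1, 10}; {1, 23}; {1, 32}.
So G has 3 subgroups of order 2.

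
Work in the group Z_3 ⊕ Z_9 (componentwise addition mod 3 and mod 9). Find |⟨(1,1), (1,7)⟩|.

|⟨(1,1)⟩| = 9 and |⟨(1,7)⟩| = 9, so |H| is a multiple of lcm(9, 9) = 9 and divides |G| = 27.
Closing under the operation: H = {(0,0), (0,3), (0,6), (1,1), (1,4), (1,7), (2,2), (2,5), (2,8)}, so |H| = 9.

9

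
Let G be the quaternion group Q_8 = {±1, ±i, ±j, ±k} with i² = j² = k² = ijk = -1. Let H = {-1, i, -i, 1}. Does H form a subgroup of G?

Yes

|H| = 4 divides |G| = 8, consistent with Lagrange.
H contains the identity, every element's inverse is in H, and H is closed under ·: it is a subgroup.
In fact H = ⟨-i⟩.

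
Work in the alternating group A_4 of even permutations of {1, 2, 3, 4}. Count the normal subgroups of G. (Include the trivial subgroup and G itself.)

G has 10 subgroups. Checking conjugation-invariance by order — order 1: 1/1 normal; order 2: 0/3 normal; order 3: 0/4 normal; order 4: 1/1 normal; order 12: 1/1 normal.
Total normal subgroups: 3.

3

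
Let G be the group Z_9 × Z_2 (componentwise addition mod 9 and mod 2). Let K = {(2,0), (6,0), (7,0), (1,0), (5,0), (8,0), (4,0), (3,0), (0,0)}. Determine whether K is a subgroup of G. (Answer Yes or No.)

Yes

|K| = 9 divides |G| = 18, consistent with Lagrange.
K contains the identity, every element's inverse is in K, and K is closed under +: it is a subgroup.
In fact K = ⟨(4,0)⟩.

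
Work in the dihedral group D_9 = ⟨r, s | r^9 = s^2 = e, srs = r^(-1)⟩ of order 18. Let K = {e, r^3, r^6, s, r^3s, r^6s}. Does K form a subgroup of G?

Yes

|K| = 6 divides |G| = 18, consistent with Lagrange.
K contains the identity, every element's inverse is in K, and K is closed under ·: it is a subgroup.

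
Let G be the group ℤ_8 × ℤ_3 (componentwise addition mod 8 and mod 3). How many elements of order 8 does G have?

An element (a,b) has order lcm(ord(a), ord(b)); count pairs with lcm equal to 8.
Enumerating gives 4 such elements.

4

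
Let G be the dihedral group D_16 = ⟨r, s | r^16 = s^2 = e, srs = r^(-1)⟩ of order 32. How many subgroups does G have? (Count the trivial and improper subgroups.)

36

|G| = 32, so by Lagrange every subgroup order divides 32. Divisors: 1, 2, 4, 8, 16, 32.
Subgroups by order — order 1: 1; order 2: 17; order 4: 9; order 8: 5; order 16: 3; order 32: 1.
Total: 1 + 17 + 9 + 5 + 3 + 1 = 36.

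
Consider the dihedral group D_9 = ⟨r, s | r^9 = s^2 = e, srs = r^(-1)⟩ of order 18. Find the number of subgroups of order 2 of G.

9

|G| = 18 and 2 | 18, so subgroups of order 2 are possible by Lagrange.
The subgroups of order 2 are: {e, r^2s}; {e, r^3s}; {e, r^4s}; {e, r^5s}; … (9 in all).
So G has 9 subgroups of order 2.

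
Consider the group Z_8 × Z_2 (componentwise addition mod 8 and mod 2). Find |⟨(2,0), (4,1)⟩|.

8

|⟨(2,0)⟩| = 4 and |⟨(4,1)⟩| = 2, so |H| is a multiple of lcm(4, 2) = 4 and divides |G| = 16.
Closing under the operation: H = {(0,0), (0,1), (2,0), (2,1), (4,0), (4,1), (6,0), (6,1)}, so |H| = 8.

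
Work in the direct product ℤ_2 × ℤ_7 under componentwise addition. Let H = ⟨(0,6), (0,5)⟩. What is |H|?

|⟨(0,6)⟩| = 7 and |⟨(0,5)⟩| = 7, so |H| is a multiple of lcm(7, 7) = 7 and divides |G| = 14.
Closing under the operation: H = {(0,0), (0,1), (0,2), (0,3), (0,4), (0,5), (0,6)}, so |H| = 7.

7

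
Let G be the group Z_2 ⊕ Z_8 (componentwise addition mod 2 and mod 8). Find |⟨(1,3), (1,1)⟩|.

8

|⟨(1,3)⟩| = 8 and |⟨(1,1)⟩| = 8, so |H| is a multiple of lcm(8, 8) = 8 and divides |G| = 16.
Closing under the operation: H = {(0,0), (0,2), (0,4), (0,6), (1,1), (1,3), (1,5), (1,7)}, so |H| = 8.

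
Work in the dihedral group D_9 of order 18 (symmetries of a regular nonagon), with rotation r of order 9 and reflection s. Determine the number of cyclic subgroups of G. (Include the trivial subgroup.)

12

A cyclic subgroup of order d is generated by each of its φ(d) elements of order d, so the cyclic subgroups of order d number (#elements of order d)/φ(d).
Cyclic subgroups by order — order 1: 1; order 2: 9; order 3: 1; order 9: 1.
Total: 12.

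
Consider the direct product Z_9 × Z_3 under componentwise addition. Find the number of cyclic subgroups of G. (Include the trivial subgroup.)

Group the elements of G by the cyclic subgroup they generate; each cyclic subgroup of order d accounts for φ(d) elements.
Cyclic subgroups by order — order 1: 1; order 3: 4; order 9: 3.
Total: 8.

8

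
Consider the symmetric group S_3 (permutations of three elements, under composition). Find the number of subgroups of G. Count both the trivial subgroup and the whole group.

6

|G| = 6, so by Lagrange every subgroup order divides 6. Divisors: 1, 2, 3, 6.
Subgroups by order — order 1: 1; order 2: 3; order 3: 1; order 6: 1.
Total: 1 + 3 + 1 + 1 = 6.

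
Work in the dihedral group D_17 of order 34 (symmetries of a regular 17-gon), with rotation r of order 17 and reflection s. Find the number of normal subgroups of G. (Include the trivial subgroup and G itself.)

3

G has 20 subgroups. Checking conjugation-invariance by order — order 1: 1/1 normal; order 2: 0/17 normal; order 17: 1/1 normal; order 34: 1/1 normal.
Total normal subgroups: 3.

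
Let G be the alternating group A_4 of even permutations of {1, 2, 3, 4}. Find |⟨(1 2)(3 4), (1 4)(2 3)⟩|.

|⟨(1 2)(3 4)⟩| = 2 and |⟨(1 4)(2 3)⟩| = 2, so |H| is a multiple of lcm(2, 2) = 2 and divides |G| = 12.
Closing under the operation: H = {e, (1 2)(3 4), (1 3)(2 4), (1 4)(2 3)}, so |H| = 4.

4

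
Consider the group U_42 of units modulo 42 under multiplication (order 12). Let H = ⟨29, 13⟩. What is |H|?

4

|⟨29⟩| = 2 and |⟨13⟩| = 2, so |H| is a multiple of lcm(2, 2) = 2 and divides |G| = 12.
Closing under the operation: H = {1, 13, 29, 41}, so |H| = 4.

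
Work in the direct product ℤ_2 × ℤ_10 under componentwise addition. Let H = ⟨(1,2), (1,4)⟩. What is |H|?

|⟨(1,2)⟩| = 10 and |⟨(1,4)⟩| = 10, so |H| is a multiple of lcm(10, 10) = 10 and divides |G| = 20.
Closing under the operation: H = {(0,0), (0,2), (0,4), (0,6), (0,8), (1,0), (1,2), (1,4), (1,6), (1,8)}, so |H| = 10.

10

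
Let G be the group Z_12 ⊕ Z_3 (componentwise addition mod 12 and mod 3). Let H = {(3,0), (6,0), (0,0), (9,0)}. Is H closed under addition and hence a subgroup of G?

Yes

|H| = 4 divides |G| = 36, consistent with Lagrange.
H contains the identity, every element's inverse is in H, and H is closed under +: it is a subgroup.
In fact H = ⟨(9,0)⟩.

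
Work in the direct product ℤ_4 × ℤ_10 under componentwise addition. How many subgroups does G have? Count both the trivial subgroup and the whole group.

|G| = 40, so by Lagrange every subgroup order divides 40. Divisors: 1, 2, 4, 5, 8, 10, 20, 40.
Subgroups by order — order 1: 1; order 2: 3; order 4: 3; order 5: 1; order 8: 1; order 10: 3; order 20: 3; order 40: 1.
Total: 1 + 3 + 3 + 1 + 1 + 3 + 3 + 1 = 16.

16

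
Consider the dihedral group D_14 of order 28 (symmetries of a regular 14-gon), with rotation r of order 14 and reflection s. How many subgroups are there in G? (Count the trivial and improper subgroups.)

28

|G| = 28, so by Lagrange every subgroup order divides 28. Divisors: 1, 2, 4, 7, 14, 28.
Subgroups by order — order 1: 1; order 2: 15; order 4: 7; order 7: 1; order 14: 3; order 28: 1.
Total: 1 + 15 + 7 + 1 + 3 + 1 = 28.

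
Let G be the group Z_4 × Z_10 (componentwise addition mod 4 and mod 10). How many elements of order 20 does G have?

16

An element (a,b) has order lcm(ord(a), ord(b)); count pairs with lcm equal to 20.
Enumerating gives 16 such elements.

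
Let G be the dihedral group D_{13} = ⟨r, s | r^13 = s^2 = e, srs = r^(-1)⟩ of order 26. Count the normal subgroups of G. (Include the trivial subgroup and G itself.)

3

G has 16 subgroups. Checking conjugation-invariance by order — order 1: 1/1 normal; order 2: 0/13 normal; order 13: 1/1 normal; order 26: 1/1 normal.
Total normal subgroups: 3.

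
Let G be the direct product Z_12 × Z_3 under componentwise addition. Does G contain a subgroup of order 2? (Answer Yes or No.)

2 | 36. A subgroup of order 2 is {(0,0), (6,0)}.

Yes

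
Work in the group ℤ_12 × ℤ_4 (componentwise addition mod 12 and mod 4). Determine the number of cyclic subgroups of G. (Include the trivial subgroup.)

A cyclic subgroup of order d is generated by each of its φ(d) elements of order d, so the cyclic subgroups of order d number (#elements of order d)/φ(d).
Cyclic subgroups by order — order 1: 1; order 2: 3; order 3: 1; order 4: 6; order 6: 3; order 12: 6.
Total: 20.

20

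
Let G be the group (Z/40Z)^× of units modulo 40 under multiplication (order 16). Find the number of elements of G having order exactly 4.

The elements of order 4 are: 3, 7, 13, 17, 23, 27, 33, 37.
That's 8.

8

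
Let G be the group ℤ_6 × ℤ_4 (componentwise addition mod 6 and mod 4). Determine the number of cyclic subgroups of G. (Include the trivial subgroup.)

A cyclic subgroup of order d is generated by each of its φ(d) elements of order d, so the cyclic subgroups of order d number (#elements of order d)/φ(d).
Cyclic subgroups by order — order 1: 1; order 2: 3; order 3: 1; order 4: 2; order 6: 3; order 12: 2.
Total: 12.

12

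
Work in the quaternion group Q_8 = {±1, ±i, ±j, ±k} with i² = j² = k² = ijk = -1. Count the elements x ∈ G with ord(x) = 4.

6

The elements of order 4 are: i, -i, j, -j, k, -k.
That's 6.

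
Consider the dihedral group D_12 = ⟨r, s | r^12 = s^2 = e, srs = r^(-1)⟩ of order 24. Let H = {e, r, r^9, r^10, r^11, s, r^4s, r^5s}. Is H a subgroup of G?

No

r^9 ∈ H but its inverse r^3 ∉ H, so H is not a subgroup.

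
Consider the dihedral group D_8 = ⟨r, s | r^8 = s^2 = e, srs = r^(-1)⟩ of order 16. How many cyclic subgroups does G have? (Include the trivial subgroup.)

Group the elements of G by the cyclic subgroup they generate; each cyclic subgroup of order d accounts for φ(d) elements.
Cyclic subgroups by order — order 1: 1; order 2: 9; order 4: 1; order 8: 1.
Total: 12.

12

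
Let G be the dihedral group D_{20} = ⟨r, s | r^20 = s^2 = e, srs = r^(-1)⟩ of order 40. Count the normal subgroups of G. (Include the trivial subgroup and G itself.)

G has 48 subgroups. Checking conjugation-invariance by order — order 1: 1/1 normal; order 2: 1/21 normal; order 4: 1/11 normal; order 5: 1/1 normal; order 8: 0/5 normal; order 10: 1/5 normal; order 20: 3/3 normal; order 40: 1/1 normal.
Total normal subgroups: 9.

9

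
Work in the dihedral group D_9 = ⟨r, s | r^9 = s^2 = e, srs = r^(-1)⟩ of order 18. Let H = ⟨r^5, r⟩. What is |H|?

|⟨r^5⟩| = 9 and |⟨r⟩| = 9, so |H| is a multiple of lcm(9, 9) = 9 and divides |G| = 18.
Closing under the operation: H = {e, r, r^2, r^3, r^4, r^5, r^6, r^7, r^8}, so |H| = 9.

9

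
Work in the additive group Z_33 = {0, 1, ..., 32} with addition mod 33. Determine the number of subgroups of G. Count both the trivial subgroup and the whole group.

4

A cyclic group of order 33 has exactly one subgroup for each divisor of 33.
Divisors of 33: 1, 3, 11, 33.
So Z_33 has 4 subgroups.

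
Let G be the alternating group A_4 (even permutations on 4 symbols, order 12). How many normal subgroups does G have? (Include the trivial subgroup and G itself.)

G has 10 subgroups. Checking conjugation-invariance by order — order 1: 1/1 normal; order 2: 0/3 normal; order 3: 0/4 normal; order 4: 1/1 normal; order 12: 1/1 normal.
Total normal subgroups: 3.

3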